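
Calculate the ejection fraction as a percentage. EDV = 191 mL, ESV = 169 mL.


SV = EDV - ESV = 191 - 169 = 22 mL
EF = SV/EDV * 100 = 22/191 * 100
EF = 11.52%


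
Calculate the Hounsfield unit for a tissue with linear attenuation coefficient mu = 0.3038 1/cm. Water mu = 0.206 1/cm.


HU = ((mu_tissue - mu_water) / mu_water) * 1000
HU = ((0.3038 - 0.206) / 0.206) * 1000
HU = 474.8


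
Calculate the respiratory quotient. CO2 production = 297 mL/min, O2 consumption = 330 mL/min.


RQ = VCO2 / VO2
RQ = 297 / 330
RQ = 0.9


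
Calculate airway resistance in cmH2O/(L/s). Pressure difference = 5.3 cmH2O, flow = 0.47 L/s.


R = dP / flow
R = 5.3 / 0.47
R = 11.28 cmH2O/(L/s)


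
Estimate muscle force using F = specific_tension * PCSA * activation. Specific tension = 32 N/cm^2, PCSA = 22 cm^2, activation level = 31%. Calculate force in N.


F = sigma * PCSA * activation
F = 32 * 22 * 0.31
F = 218.2 N


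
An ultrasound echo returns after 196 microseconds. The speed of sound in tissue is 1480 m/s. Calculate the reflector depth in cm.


depth = c * t / 2
t = 196 us = 1.9600e-04 s
depth = 1480 * 1.9600e-04 / 2
depth = 0.14504 m = 14.504 cm


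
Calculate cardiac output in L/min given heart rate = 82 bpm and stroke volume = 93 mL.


CO = HR * SV
CO = 82 * 93 / 1000
CO = 7.626 L/min


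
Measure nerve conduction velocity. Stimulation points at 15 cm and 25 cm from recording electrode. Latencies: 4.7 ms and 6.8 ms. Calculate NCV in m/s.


Distance = (25 - 15) / 100 = 0.1 m
dt = (6.8 - 4.7) / 1000 = 0.0021 s
NCV = dist / dt = 47.62 m/s


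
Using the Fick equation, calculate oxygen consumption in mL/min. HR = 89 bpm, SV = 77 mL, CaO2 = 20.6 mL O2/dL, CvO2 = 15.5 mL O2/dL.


CO = HR*SV = 89*77/1000 = 6.853 L/min
a-v O2 diff = 20.6 - 15.5 = 5.1 mL/dL
VO2 = CO * (CaO2-CvO2) * 10 dL/L
VO2 = 6.853 * 5.1 * 10
VO2 = 349.5 mL/min


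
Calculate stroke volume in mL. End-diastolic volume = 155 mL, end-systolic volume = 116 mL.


SV = EDV - ESV
SV = 155 - 116
SV = 39 mL


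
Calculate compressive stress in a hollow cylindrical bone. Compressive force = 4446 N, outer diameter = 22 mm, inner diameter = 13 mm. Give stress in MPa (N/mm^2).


A = pi*(r_o^2 - r_i^2)
r_o = 11 mm, r_i = 6.5 mm
A = 247.4 mm^2
sigma = F/A = 4446 / 247.4
sigma = 17.97 MPa


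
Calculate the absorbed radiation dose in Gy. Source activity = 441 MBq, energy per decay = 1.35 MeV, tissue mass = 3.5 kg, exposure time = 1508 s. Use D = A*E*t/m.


A = 441 MBq = 4.4100e+08 Bq
E = 1.35 MeV = 2.1627e-13 J
D = A*E*t/m = 4.4100e+08*2.1627e-13*1508/3.5
D = 0.04109 Gy


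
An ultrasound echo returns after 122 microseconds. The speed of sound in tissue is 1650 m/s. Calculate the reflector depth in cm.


depth = c * t / 2
t = 122 us = 1.2200e-04 s
depth = 1650 * 1.2200e-04 / 2
depth = 0.10065 m = 10.065 cm


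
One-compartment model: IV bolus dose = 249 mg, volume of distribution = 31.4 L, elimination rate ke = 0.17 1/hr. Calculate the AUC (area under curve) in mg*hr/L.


C0 = Dose/Vd = 249/31.4 = 7.92994 mg/L
AUC = C0/ke = 7.92994/0.17
AUC = 46.65 mg*hr/L


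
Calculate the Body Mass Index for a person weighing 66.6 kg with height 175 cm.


BMI = weight / height^2
height = 175 cm = 1.75 m
BMI = 66.6 / 1.75^2
BMI = 21.75 kg/m^2


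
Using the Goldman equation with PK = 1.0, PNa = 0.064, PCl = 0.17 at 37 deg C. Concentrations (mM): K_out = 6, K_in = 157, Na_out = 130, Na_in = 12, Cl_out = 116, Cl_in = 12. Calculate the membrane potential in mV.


Vm = (RT/F)*ln((PK*Ko + PNa*Nao + PCl*Cli)/(PK*Ki + PNa*Nai + PCl*Clo))
Numer = 16.36, Denom = 177.488
Vm = -63.71 mV


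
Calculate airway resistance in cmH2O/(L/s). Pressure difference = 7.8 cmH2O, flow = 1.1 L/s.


R = dP / flow
R = 7.8 / 1.1
R = 7.091 cmH2O/(L/s)


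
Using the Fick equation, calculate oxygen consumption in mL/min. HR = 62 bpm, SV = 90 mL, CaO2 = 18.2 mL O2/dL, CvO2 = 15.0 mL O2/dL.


CO = HR*SV = 62*90/1000 = 5.58 L/min
a-v O2 diff = 18.2 - 15.0 = 3.2 mL/dL
VO2 = CO * (CaO2-CvO2) * 10 dL/L
VO2 = 5.58 * 3.2 * 10
VO2 = 178.6 mL/min


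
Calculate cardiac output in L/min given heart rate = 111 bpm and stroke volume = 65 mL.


CO = HR * SV
CO = 111 * 65 / 1000
CO = 7.215 L/min


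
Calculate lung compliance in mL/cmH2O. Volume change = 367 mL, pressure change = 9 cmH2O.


C = dV / dP
C = 367 / 9
C = 40.78 mL/cmH2O


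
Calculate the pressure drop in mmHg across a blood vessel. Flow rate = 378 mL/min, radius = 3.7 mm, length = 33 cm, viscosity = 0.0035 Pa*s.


dP = 8*mu*L*Q / (pi*r^4)
Q = 378 mL/min = 6.3e-06 m^3/s
dP = 98.868 Pa = 98.868 / 133.322 mmHg = 0.7416 mmHg


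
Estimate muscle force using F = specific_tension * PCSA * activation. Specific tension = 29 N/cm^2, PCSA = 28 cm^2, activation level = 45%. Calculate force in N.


F = sigma * PCSA * activation
F = 29 * 28 * 0.45
F = 365.4 N


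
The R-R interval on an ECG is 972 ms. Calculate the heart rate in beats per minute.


HR = 60 / RR_interval(s)
RR = 972 ms = 0.972 s
HR = 60 / 0.972 = 61.73 bpm


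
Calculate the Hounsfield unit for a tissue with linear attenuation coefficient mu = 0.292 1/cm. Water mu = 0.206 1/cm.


HU = ((mu_tissue - mu_water) / mu_water) * 1000
HU = ((0.292 - 0.206) / 0.206) * 1000
HU = 417.5


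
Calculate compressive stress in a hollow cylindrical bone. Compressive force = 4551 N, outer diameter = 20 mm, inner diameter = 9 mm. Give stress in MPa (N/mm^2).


A = pi*(r_o^2 - r_i^2)
r_o = 10 mm, r_i = 4.5 mm
A = 250.542 mm^2
sigma = F/A = 4551 / 250.542
sigma = 18.16 MPa


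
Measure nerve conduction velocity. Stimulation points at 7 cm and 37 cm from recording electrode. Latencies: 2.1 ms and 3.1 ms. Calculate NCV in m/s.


Distance = (37 - 7) / 100 = 0.3 m
dt = (3.1 - 2.1) / 1000 = 0.001 s
NCV = dist / dt = 300 m/s


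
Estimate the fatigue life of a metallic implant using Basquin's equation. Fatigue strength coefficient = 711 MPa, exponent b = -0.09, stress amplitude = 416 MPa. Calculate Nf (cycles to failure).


sigma_a = sigma_f' * (2Nf)^b
2Nf = (sigma_a/sigma_f')^(1/b)
2Nf = (416/711)^(1/-0.09)
2Nf = 385.83623
Nf = 192.9


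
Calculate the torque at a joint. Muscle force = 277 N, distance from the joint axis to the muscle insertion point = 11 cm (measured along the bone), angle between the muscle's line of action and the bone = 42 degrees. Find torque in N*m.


Torque = F * d * sin(theta)   (moment arm = d*sin(theta))
d = 11 cm = 0.11 m
Torque = 277 * 0.11 * sin(42)
Torque = 20.39 N*m


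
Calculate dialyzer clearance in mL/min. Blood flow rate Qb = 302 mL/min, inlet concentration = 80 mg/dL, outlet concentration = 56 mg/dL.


K = Qb * (Cb_in - Cb_out) / Cb_in
K = 302 * (80 - 56) / 80
K = 90.6 mL/min


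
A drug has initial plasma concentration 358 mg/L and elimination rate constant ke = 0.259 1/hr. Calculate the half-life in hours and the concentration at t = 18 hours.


t_half = ln(2) / ke = 0.693147 / 0.259 = 2.676 hr
C(t) = C0 * exp(-ke*t) = 358 * exp(-0.259*18)
C(18) = 3.382 mg/L


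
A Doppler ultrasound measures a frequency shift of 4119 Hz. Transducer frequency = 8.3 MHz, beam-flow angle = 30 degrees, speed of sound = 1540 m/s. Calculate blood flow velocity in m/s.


v = fd * c / (2 * f0 * cos(theta))
v = 4119 * 1540 / (2 * 8.3000e+06 * cos(30))
v = 0.4412 m/s


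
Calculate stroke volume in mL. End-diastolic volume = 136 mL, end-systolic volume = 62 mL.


SV = EDV - ESV
SV = 136 - 62
SV = 74 mL


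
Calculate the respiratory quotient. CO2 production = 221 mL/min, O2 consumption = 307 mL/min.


RQ = VCO2 / VO2
RQ = 221 / 307
RQ = 0.7199


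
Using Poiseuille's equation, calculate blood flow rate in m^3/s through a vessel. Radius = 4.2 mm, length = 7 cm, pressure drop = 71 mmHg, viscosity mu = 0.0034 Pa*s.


Q = pi*r^4*dP / (8*mu*L)
r = 0.0042 m, L = 0.07 m
dP = 71 mmHg = 9465.862 Pa
Q = 0.00486 m^3/s


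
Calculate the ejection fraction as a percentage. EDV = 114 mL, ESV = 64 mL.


SV = EDV - ESV = 114 - 64 = 50 mL
EF = SV/EDV * 100 = 50/114 * 100
EF = 43.86%


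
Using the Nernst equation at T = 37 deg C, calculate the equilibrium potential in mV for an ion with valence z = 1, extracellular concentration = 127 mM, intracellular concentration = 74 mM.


E = (RT/(zF)) * ln(C_out/C_in)
T = 37 + 273.15 = 310.15 K
E = (8.314 * 310.15 / (1 * 96485)) * ln(127/74)
E = 14.43 mV


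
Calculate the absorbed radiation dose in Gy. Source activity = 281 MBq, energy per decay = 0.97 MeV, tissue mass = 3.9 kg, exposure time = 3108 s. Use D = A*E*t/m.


A = 281 MBq = 2.8100e+08 Bq
E = 0.97 MeV = 1.55394e-13 J
D = A*E*t/m = 2.8100e+08*1.55394e-13*3108/3.9
D = 0.0348 Gy


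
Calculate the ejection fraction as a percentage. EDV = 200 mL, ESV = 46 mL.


SV = EDV - ESV = 200 - 46 = 154 mL
EF = SV/EDV * 100 = 154/200 * 100
EF = 77%


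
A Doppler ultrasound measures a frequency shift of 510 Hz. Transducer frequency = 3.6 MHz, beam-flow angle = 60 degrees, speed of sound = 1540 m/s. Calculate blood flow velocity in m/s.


v = fd * c / (2 * f0 * cos(theta))
v = 510 * 1540 / (2 * 3.6000e+06 * cos(60))
v = 0.2182 m/s


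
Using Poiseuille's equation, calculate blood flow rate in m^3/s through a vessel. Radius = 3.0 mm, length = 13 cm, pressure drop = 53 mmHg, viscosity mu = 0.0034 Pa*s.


Q = pi*r^4*dP / (8*mu*L)
r = 0.003 m, L = 0.13 m
dP = 53 mmHg = 7066.066 Pa
Q = 5.0851e-04 m^3/s


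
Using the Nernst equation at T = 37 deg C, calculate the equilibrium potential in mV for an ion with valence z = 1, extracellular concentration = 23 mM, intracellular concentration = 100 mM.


E = (RT/(zF)) * ln(C_out/C_in)
T = 37 + 273.15 = 310.15 K
E = (8.314 * 310.15 / (1 * 96485)) * ln(23/100)
E = -39.28 mV


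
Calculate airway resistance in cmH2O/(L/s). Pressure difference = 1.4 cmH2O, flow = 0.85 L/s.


R = dP / flow
R = 1.4 / 0.85
R = 1.647 cmH2O/(L/s)


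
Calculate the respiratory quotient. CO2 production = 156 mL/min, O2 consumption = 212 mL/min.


RQ = VCO2 / VO2
RQ = 156 / 212
RQ = 0.7358


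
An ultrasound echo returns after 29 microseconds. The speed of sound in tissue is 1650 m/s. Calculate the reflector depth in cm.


depth = c * t / 2
t = 29 us = 2.9000e-05 s
depth = 1650 * 2.9000e-05 / 2
depth = 0.023925 m = 2.3925 cm


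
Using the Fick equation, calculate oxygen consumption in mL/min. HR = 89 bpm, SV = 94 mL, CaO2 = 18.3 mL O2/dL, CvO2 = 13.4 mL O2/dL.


CO = HR*SV = 89*94/1000 = 8.366 L/min
a-v O2 diff = 18.3 - 13.4 = 4.9 mL/dL
VO2 = CO * (CaO2-CvO2) * 10 dL/L
VO2 = 8.366 * 4.9 * 10
VO2 = 409.9 mL/min


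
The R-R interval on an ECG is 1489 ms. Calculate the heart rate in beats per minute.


HR = 60 / RR_interval(s)
RR = 1489 ms = 1.489 s
HR = 60 / 1.489 = 40.3 bpm


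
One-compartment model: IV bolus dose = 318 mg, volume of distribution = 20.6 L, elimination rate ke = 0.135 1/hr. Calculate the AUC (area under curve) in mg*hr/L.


C0 = Dose/Vd = 318/20.6 = 15.4369 mg/L
AUC = C0/ke = 15.4369/0.135
AUC = 114.3 mg*hr/L


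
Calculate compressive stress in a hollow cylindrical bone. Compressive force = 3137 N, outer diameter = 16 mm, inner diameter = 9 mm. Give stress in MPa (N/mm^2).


A = pi*(r_o^2 - r_i^2)
r_o = 8 mm, r_i = 4.5 mm
A = 137.445 mm^2
sigma = F/A = 3137 / 137.445
sigma = 22.82 MPa


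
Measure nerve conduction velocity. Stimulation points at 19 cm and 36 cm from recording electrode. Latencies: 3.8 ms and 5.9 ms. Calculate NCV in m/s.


Distance = (36 - 19) / 100 = 0.17 m
dt = (5.9 - 3.8) / 1000 = 0.0021 s
NCV = dist / dt = 80.95 m/s


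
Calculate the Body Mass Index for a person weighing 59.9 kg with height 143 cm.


BMI = weight / height^2
height = 143 cm = 1.43 m
BMI = 59.9 / 1.43^2
BMI = 29.29 kg/m^2


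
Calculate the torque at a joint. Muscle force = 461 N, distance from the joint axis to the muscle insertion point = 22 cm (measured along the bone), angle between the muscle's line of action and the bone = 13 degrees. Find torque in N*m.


Torque = F * d * sin(theta)   (moment arm = d*sin(theta))
d = 22 cm = 0.22 m
Torque = 461 * 0.22 * sin(13)
Torque = 22.81 N*m


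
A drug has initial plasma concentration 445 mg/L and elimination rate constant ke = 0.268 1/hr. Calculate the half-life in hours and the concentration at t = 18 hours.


t_half = ln(2) / ke = 0.693147 / 0.268 = 2.586 hr
C(t) = C0 * exp(-ke*t) = 445 * exp(-0.268*18)
C(18) = 3.575 mg/L


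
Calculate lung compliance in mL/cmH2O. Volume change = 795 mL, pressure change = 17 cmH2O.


C = dV / dP
C = 795 / 17
C = 46.76 mL/cmH2O


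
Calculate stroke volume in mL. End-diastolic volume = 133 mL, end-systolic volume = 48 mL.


SV = EDV - ESV
SV = 133 - 48
SV = 85 mL


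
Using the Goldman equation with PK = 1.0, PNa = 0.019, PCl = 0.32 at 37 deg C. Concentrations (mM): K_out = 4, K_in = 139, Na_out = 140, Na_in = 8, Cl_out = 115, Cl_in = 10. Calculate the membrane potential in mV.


Vm = (RT/F)*ln((PK*Ko + PNa*Nao + PCl*Cli)/(PK*Ki + PNa*Nai + PCl*Clo))
Numer = 9.86, Denom = 175.952
Vm = -77.01 mV


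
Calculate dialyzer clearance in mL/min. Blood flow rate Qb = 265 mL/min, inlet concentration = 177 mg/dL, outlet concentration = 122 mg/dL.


K = Qb * (Cb_in - Cb_out) / Cb_in
K = 265 * (177 - 122) / 177
K = 82.34 mL/min


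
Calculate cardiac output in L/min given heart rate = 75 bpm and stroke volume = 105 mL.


CO = HR * SV
CO = 75 * 105 / 1000
CO = 7.875 L/min


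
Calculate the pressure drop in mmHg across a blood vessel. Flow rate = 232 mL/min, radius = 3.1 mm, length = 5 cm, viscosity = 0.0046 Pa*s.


dP = 8*mu*L*Q / (pi*r^4)
Q = 232 mL/min = 3.86667e-06 m^3/s
dP = 24.5221 Pa = 24.5221 / 133.322 mmHg = 0.1839 mmHg


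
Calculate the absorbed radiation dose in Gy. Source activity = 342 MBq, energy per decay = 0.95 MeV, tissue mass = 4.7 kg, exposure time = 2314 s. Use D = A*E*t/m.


A = 342 MBq = 3.4200e+08 Bq
E = 0.95 MeV = 1.5219e-13 J
D = A*E*t/m = 3.4200e+08*1.5219e-13*2314/4.7
D = 0.02563 Gy


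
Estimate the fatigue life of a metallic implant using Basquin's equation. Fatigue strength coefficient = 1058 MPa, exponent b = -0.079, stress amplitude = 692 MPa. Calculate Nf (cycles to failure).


sigma_a = sigma_f' * (2Nf)^b
2Nf = (sigma_a/sigma_f')^(1/b)
2Nf = (692/1058)^(1/-0.079)
2Nf = 215.73403
Nf = 107.9


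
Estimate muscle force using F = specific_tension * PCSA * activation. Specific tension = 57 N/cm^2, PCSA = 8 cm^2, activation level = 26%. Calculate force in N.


F = sigma * PCSA * activation
F = 57 * 8 * 0.26
F = 118.6 N


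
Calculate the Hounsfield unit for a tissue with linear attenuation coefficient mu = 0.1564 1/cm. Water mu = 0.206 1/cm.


HU = ((mu_tissue - mu_water) / mu_water) * 1000
HU = ((0.1564 - 0.206) / 0.206) * 1000
HU = -240.8


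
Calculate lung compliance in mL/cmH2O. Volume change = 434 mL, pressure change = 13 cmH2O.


C = dV / dP
C = 434 / 13
C = 33.38 mL/cmH2O


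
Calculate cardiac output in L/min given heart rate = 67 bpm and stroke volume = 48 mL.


CO = HR * SV
CO = 67 * 48 / 1000
CO = 3.216 L/min


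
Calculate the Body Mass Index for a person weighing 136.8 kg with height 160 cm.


BMI = weight / height^2
height = 160 cm = 1.6 m
BMI = 136.8 / 1.6^2
BMI = 53.44 kg/m^2


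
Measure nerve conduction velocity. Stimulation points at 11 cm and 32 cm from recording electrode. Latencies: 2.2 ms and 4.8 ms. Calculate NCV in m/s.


Distance = (32 - 11) / 100 = 0.21 m
dt = (4.8 - 2.2) / 1000 = 0.0026 s
NCV = dist / dt = 80.77 m/s


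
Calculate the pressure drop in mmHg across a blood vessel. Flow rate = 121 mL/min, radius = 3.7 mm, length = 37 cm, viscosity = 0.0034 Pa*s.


dP = 8*mu*L*Q / (pi*r^4)
Q = 121 mL/min = 2.01667e-06 m^3/s
dP = 34.4706 Pa = 34.4706 / 133.322 mmHg = 0.2586 mmHg


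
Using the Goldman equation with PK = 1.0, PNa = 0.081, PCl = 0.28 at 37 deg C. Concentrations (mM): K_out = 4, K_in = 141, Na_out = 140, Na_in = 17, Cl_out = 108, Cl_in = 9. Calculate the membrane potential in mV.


Vm = (RT/F)*ln((PK*Ko + PNa*Nao + PCl*Cli)/(PK*Ki + PNa*Nai + PCl*Clo))
Numer = 17.86, Denom = 172.617
Vm = -60.63 mV


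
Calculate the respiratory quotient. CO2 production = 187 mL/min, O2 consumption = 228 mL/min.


RQ = VCO2 / VO2
RQ = 187 / 228
RQ = 0.8202


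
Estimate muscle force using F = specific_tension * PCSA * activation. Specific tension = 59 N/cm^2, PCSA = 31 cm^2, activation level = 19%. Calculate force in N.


F = sigma * PCSA * activation
F = 59 * 31 * 0.19
F = 347.5 N


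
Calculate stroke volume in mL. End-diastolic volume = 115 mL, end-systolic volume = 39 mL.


SV = EDV - ESV
SV = 115 - 39
SV = 76 mL


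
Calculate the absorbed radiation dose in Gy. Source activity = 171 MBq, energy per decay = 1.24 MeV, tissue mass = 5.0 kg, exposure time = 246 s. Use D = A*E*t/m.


A = 171 MBq = 1.7100e+08 Bq
E = 1.24 MeV = 1.98648e-13 J
D = A*E*t/m = 1.7100e+08*1.98648e-13*246/5.0
D = 0.001671 Gy


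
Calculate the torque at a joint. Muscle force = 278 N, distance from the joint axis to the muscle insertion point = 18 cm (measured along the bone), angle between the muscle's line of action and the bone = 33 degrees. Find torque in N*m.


Torque = F * d * sin(theta)   (moment arm = d*sin(theta))
d = 18 cm = 0.18 m
Torque = 278 * 0.18 * sin(33)
Torque = 27.25 N*m


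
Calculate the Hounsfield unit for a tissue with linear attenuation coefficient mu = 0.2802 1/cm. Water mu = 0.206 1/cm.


HU = ((mu_tissue - mu_water) / mu_water) * 1000
HU = ((0.2802 - 0.206) / 0.206) * 1000
HU = 360.2


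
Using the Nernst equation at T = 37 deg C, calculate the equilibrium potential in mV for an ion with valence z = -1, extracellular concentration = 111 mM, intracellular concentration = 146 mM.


E = (RT/(zF)) * ln(C_out/C_in)
T = 37 + 273.15 = 310.15 K
E = (8.314 * 310.15 / (-1 * 96485)) * ln(111/146)
E = 7.325 mV


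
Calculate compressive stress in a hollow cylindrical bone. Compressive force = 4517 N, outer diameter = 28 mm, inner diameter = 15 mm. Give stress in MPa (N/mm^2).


A = pi*(r_o^2 - r_i^2)
r_o = 14 mm, r_i = 7.5 mm
A = 439.038 mm^2
sigma = F/A = 4517 / 439.038
sigma = 10.29 MPa


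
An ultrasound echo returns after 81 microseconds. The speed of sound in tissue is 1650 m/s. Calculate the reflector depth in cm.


depth = c * t / 2
t = 81 us = 8.1000e-05 s
depth = 1650 * 8.1000e-05 / 2
depth = 0.066825 m = 6.6825 cm


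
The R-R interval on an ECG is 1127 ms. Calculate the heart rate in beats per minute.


HR = 60 / RR_interval(s)
RR = 1127 ms = 1.127 s
HR = 60 / 1.127 = 53.24 bpm


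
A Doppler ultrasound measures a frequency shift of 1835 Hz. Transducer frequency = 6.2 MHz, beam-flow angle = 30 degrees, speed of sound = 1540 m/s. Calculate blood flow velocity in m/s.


v = fd * c / (2 * f0 * cos(theta))
v = 1835 * 1540 / (2 * 6.2000e+06 * cos(30))
v = 0.2632 m/s


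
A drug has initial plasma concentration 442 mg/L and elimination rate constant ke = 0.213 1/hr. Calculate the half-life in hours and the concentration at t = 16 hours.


t_half = ln(2) / ke = 0.693147 / 0.213 = 3.254 hr
C(t) = C0 * exp(-ke*t) = 442 * exp(-0.213*16)
C(16) = 14.63 mg/L


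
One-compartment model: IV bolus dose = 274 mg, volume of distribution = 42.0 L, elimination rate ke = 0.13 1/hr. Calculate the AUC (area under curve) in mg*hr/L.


C0 = Dose/Vd = 274/42.0 = 6.52381 mg/L
AUC = C0/ke = 6.52381/0.13
AUC = 50.18 mg*hr/L


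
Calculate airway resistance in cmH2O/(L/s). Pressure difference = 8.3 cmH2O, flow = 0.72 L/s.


R = dP / flow
R = 8.3 / 0.72
R = 11.53 cmH2O/(L/s)


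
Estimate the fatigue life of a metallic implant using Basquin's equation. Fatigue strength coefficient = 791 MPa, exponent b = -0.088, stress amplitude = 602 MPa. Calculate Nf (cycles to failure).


sigma_a = sigma_f' * (2Nf)^b
2Nf = (sigma_a/sigma_f')^(1/b)
2Nf = (602/791)^(1/-0.088)
2Nf = 22.258706
Nf = 11.13


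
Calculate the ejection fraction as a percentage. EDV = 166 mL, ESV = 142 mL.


SV = EDV - ESV = 166 - 142 = 24 mL
EF = SV/EDV * 100 = 24/166 * 100
EF = 14.46%


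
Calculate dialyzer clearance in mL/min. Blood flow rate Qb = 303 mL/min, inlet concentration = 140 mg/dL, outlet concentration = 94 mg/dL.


K = Qb * (Cb_in - Cb_out) / Cb_in
K = 303 * (140 - 94) / 140
K = 99.56 mL/min


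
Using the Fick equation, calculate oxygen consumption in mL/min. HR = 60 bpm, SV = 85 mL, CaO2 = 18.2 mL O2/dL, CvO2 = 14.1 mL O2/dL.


CO = HR*SV = 60*85/1000 = 5.1 L/min
a-v O2 diff = 18.2 - 14.1 = 4.1 mL/dL
VO2 = CO * (CaO2-CvO2) * 10 dL/L
VO2 = 5.1 * 4.1 * 10
VO2 = 209.1 mL/min


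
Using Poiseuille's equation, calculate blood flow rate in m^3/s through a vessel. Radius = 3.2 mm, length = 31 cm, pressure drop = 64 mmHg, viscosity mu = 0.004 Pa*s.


Q = pi*r^4*dP / (8*mu*L)
r = 0.0032 m, L = 0.31 m
dP = 64 mmHg = 8532.608 Pa
Q = 2.8335e-04 m^3/s


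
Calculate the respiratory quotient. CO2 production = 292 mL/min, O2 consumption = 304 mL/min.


RQ = VCO2 / VO2
RQ = 292 / 304
RQ = 0.9605


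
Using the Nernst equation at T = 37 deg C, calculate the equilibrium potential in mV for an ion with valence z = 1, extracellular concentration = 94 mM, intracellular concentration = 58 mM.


E = (RT/(zF)) * ln(C_out/C_in)
T = 37 + 273.15 = 310.15 K
E = (8.314 * 310.15 / (1 * 96485)) * ln(94/58)
E = 12.9 mV


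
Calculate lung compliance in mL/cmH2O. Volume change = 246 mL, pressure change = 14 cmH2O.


C = dV / dP
C = 246 / 14
C = 17.57 mL/cmH2O


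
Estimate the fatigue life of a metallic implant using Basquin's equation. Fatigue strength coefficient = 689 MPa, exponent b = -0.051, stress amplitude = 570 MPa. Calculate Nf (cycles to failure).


sigma_a = sigma_f' * (2Nf)^b
2Nf = (sigma_a/sigma_f')^(1/b)
2Nf = (570/689)^(1/-0.051)
2Nf = 41.171379
Nf = 20.59


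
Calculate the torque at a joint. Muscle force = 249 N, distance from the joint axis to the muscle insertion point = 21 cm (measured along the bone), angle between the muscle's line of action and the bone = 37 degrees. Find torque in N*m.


Torque = F * d * sin(theta)   (moment arm = d*sin(theta))
d = 21 cm = 0.21 m
Torque = 249 * 0.21 * sin(37)
Torque = 31.47 N*m


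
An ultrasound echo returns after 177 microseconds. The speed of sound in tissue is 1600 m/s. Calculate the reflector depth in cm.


depth = c * t / 2
t = 177 us = 1.7700e-04 s
depth = 1600 * 1.7700e-04 / 2
depth = 0.1416 m = 14.16 cm


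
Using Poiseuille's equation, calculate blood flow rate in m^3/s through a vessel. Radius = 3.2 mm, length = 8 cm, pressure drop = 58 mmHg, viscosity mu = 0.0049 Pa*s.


Q = pi*r^4*dP / (8*mu*L)
r = 0.0032 m, L = 0.08 m
dP = 58 mmHg = 7732.676 Pa
Q = 8.1228e-04 m^3/s


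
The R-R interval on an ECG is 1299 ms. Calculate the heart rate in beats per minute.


HR = 60 / RR_interval(s)
RR = 1299 ms = 1.299 s
HR = 60 / 1.299 = 46.19 bpm


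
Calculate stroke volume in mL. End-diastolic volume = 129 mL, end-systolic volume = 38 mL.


SV = EDV - ESV
SV = 129 - 38
SV = 91 mL


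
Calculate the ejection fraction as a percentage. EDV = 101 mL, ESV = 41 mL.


SV = EDV - ESV = 101 - 41 = 60 mL
EF = SV/EDV * 100 = 60/101 * 100
EF = 59.41%


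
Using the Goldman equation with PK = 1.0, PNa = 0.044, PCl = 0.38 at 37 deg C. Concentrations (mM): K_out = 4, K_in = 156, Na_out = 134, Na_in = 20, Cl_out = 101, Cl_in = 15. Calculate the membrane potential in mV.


Vm = (RT/F)*ln((PK*Ko + PNa*Nao + PCl*Cli)/(PK*Ki + PNa*Nai + PCl*Clo))
Numer = 15.596, Denom = 195.26
Vm = -67.54 mV


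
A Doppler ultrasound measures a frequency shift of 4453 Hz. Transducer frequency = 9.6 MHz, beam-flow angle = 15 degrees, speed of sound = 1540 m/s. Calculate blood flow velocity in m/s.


v = fd * c / (2 * f0 * cos(theta))
v = 4453 * 1540 / (2 * 9.6000e+06 * cos(15))
v = 0.3698 m/s


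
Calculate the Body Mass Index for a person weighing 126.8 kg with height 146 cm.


BMI = weight / height^2
height = 146 cm = 1.46 m
BMI = 126.8 / 1.46^2
BMI = 59.49 kg/m^2


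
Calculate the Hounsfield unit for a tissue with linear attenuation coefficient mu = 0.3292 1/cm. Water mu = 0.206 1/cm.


HU = ((mu_tissue - mu_water) / mu_water) * 1000
HU = ((0.3292 - 0.206) / 0.206) * 1000
HU = 598.1


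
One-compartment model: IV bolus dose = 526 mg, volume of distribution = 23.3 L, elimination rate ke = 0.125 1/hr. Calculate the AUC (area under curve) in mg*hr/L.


C0 = Dose/Vd = 526/23.3 = 22.5751 mg/L
AUC = C0/ke = 22.5751/0.125
AUC = 180.6 mg*hr/L


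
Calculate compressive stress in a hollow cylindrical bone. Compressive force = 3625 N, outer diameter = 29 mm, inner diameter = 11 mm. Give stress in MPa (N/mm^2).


A = pi*(r_o^2 - r_i^2)
r_o = 14.5 mm, r_i = 5.5 mm
A = 565.487 mm^2
sigma = F/A = 3625 / 565.487
sigma = 6.41 MPa


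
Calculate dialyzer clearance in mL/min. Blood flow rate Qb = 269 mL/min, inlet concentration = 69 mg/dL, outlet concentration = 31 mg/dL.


K = Qb * (Cb_in - Cb_out) / Cb_in
K = 269 * (69 - 31) / 69
K = 148.1 mL/min


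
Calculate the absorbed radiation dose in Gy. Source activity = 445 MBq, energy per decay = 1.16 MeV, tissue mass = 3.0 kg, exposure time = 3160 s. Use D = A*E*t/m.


A = 445 MBq = 4.4500e+08 Bq
E = 1.16 MeV = 1.85832e-13 J
D = A*E*t/m = 4.4500e+08*1.85832e-13*3160/3.0
D = 0.08711 Gy


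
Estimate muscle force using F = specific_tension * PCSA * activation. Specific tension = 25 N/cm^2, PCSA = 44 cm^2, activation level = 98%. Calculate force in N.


F = sigma * PCSA * activation
F = 25 * 44 * 0.98
F = 1078 N


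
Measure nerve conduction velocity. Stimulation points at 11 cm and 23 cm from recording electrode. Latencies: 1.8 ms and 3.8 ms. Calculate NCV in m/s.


Distance = (23 - 11) / 100 = 0.12 m
dt = (3.8 - 1.8) / 1000 = 0.002 s
NCV = dist / dt = 60 m/s


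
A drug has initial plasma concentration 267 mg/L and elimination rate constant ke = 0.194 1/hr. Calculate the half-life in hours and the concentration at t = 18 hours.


t_half = ln(2) / ke = 0.693147 / 0.194 = 3.573 hr
C(t) = C0 * exp(-ke*t) = 267 * exp(-0.194*18)
C(18) = 8.127 mg/L


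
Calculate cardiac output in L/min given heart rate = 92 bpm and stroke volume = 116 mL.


CO = HR * SV
CO = 92 * 116 / 1000
CO = 10.67 L/min


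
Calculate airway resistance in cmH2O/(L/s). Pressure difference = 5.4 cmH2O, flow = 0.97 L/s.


R = dP / flow
R = 5.4 / 0.97
R = 5.567 cmH2O/(L/s)


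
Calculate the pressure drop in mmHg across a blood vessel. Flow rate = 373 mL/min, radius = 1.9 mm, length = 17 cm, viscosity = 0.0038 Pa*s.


dP = 8*mu*L*Q / (pi*r^4)
Q = 373 mL/min = 6.21667e-06 m^3/s
dP = 784.722 Pa = 784.722 / 133.322 mmHg = 5.886 mmHg


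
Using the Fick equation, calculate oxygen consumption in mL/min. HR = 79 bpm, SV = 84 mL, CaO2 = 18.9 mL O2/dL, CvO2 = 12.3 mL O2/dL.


CO = HR*SV = 79*84/1000 = 6.636 L/min
a-v O2 diff = 18.9 - 12.3 = 6.6 mL/dL
VO2 = CO * (CaO2-CvO2) * 10 dL/L
VO2 = 6.636 * 6.6 * 10
VO2 = 438 mL/min


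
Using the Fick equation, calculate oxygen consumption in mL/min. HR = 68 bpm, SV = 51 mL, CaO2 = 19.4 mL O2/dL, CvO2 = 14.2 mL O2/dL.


CO = HR*SV = 68*51/1000 = 3.468 L/min
a-v O2 diff = 19.4 - 14.2 = 5.2 mL/dL
VO2 = CO * (CaO2-CvO2) * 10 dL/L
VO2 = 3.468 * 5.2 * 10
VO2 = 180.3 mL/min


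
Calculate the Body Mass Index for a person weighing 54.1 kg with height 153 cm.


BMI = weight / height^2
height = 153 cm = 1.53 m
BMI = 54.1 / 1.53^2
BMI = 23.11 kg/m^2


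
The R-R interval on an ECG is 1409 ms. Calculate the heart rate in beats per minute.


HR = 60 / RR_interval(s)
RR = 1409 ms = 1.409 s
HR = 60 / 1.409 = 42.58 bpm


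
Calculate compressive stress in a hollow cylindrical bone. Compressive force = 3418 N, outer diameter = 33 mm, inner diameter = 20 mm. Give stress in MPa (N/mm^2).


A = pi*(r_o^2 - r_i^2)
r_o = 16.5 mm, r_i = 10 mm
A = 541.139 mm^2
sigma = F/A = 3418 / 541.139
sigma = 6.316 MPa


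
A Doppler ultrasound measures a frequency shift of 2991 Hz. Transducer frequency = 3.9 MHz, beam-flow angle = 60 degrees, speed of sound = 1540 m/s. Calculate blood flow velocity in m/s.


v = fd * c / (2 * f0 * cos(theta))
v = 2991 * 1540 / (2 * 3.9000e+06 * cos(60))
v = 1.181 m/s


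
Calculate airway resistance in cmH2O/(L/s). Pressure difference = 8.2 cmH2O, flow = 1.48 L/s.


R = dP / flow
R = 8.2 / 1.48
R = 5.541 cmH2O/(L/s)


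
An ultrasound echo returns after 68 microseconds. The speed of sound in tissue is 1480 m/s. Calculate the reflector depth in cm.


depth = c * t / 2
t = 68 us = 6.8000e-05 s
depth = 1480 * 6.8000e-05 / 2
depth = 0.05032 m = 5.032 cm


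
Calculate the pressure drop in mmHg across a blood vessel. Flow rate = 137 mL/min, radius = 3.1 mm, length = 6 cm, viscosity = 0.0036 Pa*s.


dP = 8*mu*L*Q / (pi*r^4)
Q = 137 mL/min = 2.28333e-06 m^3/s
dP = 13.5993 Pa = 13.5993 / 133.322 mmHg = 0.102 mmHg


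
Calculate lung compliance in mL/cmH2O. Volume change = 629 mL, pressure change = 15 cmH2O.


C = dV / dP
C = 629 / 15
C = 41.93 mL/cmH2O


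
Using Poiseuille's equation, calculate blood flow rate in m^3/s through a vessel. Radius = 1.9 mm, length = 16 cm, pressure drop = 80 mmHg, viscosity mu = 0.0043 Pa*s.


Q = pi*r^4*dP / (8*mu*L)
r = 0.0019 m, L = 0.16 m
dP = 80 mmHg = 10665.76 Pa
Q = 7.9337e-05 m^3/s


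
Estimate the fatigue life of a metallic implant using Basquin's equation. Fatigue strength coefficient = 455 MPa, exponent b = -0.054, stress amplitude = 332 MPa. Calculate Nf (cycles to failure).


sigma_a = sigma_f' * (2Nf)^b
2Nf = (sigma_a/sigma_f')^(1/b)
2Nf = (332/455)^(1/-0.054)
2Nf = 342.52398
Nf = 171.3


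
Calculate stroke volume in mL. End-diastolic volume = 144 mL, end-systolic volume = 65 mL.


SV = EDV - ESV
SV = 144 - 65
SV = 79 mL


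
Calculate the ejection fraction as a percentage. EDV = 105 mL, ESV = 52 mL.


SV = EDV - ESV = 105 - 52 = 53 mL
EF = SV/EDV * 100 = 53/105 * 100
EF = 50.48%


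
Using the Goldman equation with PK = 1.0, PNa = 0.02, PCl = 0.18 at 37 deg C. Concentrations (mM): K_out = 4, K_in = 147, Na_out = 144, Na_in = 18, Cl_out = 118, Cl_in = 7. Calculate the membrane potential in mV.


Vm = (RT/F)*ln((PK*Ko + PNa*Nao + PCl*Cli)/(PK*Ki + PNa*Nai + PCl*Clo))
Numer = 8.14, Denom = 168.6
Vm = -81 mV


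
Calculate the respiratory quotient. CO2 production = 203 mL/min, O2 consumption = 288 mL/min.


RQ = VCO2 / VO2
RQ = 203 / 288
RQ = 0.7049


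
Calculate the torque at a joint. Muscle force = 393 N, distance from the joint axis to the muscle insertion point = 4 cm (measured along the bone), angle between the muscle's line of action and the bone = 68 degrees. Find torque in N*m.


Torque = F * d * sin(theta)   (moment arm = d*sin(theta))
d = 4 cm = 0.04 m
Torque = 393 * 0.04 * sin(68)
Torque = 14.58 N*m


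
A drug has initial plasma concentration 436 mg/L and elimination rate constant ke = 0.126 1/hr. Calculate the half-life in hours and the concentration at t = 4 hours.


t_half = ln(2) / ke = 0.693147 / 0.126 = 5.501 hr
C(t) = C0 * exp(-ke*t) = 436 * exp(-0.126*4)
C(4) = 263.4 mg/L


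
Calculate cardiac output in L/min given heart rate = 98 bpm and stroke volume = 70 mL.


CO = HR * SV
CO = 98 * 70 / 1000
CO = 6.86 L/min


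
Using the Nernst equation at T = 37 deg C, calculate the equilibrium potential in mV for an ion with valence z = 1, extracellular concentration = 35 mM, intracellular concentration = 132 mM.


E = (RT/(zF)) * ln(C_out/C_in)
T = 37 + 273.15 = 310.15 K
E = (8.314 * 310.15 / (1 * 96485)) * ln(35/132)
E = -35.48 mV


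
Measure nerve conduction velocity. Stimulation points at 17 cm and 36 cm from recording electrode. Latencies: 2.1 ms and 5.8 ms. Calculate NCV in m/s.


Distance = (36 - 17) / 100 = 0.19 m
dt = (5.8 - 2.1) / 1000 = 0.0037 s
NCV = dist / dt = 51.35 m/s


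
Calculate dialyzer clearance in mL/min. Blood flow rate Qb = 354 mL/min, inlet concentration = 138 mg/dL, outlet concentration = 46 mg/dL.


K = Qb * (Cb_in - Cb_out) / Cb_in
K = 354 * (138 - 46) / 138
K = 236 mL/min


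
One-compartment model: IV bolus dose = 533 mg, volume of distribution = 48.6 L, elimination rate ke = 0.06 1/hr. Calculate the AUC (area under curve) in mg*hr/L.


C0 = Dose/Vd = 533/48.6 = 10.9671 mg/L
AUC = C0/ke = 10.9671/0.06
AUC = 182.8 mg*hr/L


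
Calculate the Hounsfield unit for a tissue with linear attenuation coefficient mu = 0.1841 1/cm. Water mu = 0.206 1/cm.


HU = ((mu_tissue - mu_water) / mu_water) * 1000
HU = ((0.1841 - 0.206) / 0.206) * 1000
HU = -106.3


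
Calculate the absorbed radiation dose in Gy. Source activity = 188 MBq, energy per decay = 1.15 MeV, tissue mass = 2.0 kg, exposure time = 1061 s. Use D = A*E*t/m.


A = 188 MBq = 1.8800e+08 Bq
E = 1.15 MeV = 1.8423e-13 J
D = A*E*t/m = 1.8800e+08*1.8423e-13*1061/2.0
D = 0.01837 Gy


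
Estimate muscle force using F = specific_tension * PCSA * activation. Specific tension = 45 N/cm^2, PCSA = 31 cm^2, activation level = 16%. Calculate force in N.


F = sigma * PCSA * activation
F = 45 * 31 * 0.16
F = 223.2 N


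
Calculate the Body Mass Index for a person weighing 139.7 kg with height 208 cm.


BMI = weight / height^2
height = 208 cm = 2.08 m
BMI = 139.7 / 2.08^2
BMI = 32.29 kg/m^2


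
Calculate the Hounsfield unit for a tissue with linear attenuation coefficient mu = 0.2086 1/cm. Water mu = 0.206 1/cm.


HU = ((mu_tissue - mu_water) / mu_water) * 1000
HU = ((0.2086 - 0.206) / 0.206) * 1000
HU = 12.62


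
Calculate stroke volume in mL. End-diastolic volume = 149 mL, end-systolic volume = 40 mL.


SV = EDV - ESV
SV = 149 - 40
SV = 109 mL


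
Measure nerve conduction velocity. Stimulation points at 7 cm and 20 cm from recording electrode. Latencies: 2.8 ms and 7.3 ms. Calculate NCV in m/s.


Distance = (20 - 7) / 100 = 0.13 m
dt = (7.3 - 2.8) / 1000 = 0.0045 s
NCV = dist / dt = 28.89 m/s


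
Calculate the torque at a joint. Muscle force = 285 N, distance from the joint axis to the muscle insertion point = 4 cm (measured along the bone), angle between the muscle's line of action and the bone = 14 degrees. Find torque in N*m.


Torque = F * d * sin(theta)   (moment arm = d*sin(theta))
d = 4 cm = 0.04 m
Torque = 285 * 0.04 * sin(14)
Torque = 2.758 N*m


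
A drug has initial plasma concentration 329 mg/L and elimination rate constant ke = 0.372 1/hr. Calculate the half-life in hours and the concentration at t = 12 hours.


t_half = ln(2) / ke = 0.693147 / 0.372 = 1.863 hr
C(t) = C0 * exp(-ke*t) = 329 * exp(-0.372*12)
C(12) = 3.789 mg/L


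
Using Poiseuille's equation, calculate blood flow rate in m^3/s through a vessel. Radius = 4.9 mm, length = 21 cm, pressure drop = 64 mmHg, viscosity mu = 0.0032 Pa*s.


Q = pi*r^4*dP / (8*mu*L)
r = 0.0049 m, L = 0.21 m
dP = 64 mmHg = 8532.608 Pa
Q = 0.002874 m^3/s


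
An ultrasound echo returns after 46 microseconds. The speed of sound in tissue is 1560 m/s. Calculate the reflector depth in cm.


depth = c * t / 2
t = 46 us = 4.6000e-05 s
depth = 1560 * 4.6000e-05 / 2
depth = 0.03588 m = 3.588 cm


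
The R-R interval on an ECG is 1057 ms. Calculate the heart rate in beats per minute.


HR = 60 / RR_interval(s)
RR = 1057 ms = 1.057 s
HR = 60 / 1.057 = 56.76 bpm


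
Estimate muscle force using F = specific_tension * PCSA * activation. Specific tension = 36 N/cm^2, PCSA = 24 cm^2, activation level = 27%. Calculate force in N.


F = sigma * PCSA * activation
F = 36 * 24 * 0.27
F = 233.3 N


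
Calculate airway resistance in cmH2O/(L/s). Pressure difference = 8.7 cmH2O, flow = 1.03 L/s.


R = dP / flow
R = 8.7 / 1.03
R = 8.447 cmH2O/(L/s)


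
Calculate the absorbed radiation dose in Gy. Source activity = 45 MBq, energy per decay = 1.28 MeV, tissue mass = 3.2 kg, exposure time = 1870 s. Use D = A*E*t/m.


A = 45 MBq = 4.5000e+07 Bq
E = 1.28 MeV = 2.05056e-13 J
D = A*E*t/m = 4.5000e+07*2.05056e-13*1870/3.2
D = 0.005392 Gy


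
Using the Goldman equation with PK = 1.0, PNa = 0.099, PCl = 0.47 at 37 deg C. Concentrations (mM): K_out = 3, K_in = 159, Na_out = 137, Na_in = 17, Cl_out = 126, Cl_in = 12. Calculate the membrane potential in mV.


Vm = (RT/F)*ln((PK*Ko + PNa*Nao + PCl*Cli)/(PK*Ki + PNa*Nai + PCl*Clo))
Numer = 22.203, Denom = 219.903
Vm = -61.28 mV


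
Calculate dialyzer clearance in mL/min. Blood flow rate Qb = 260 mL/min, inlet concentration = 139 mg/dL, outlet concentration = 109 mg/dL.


K = Qb * (Cb_in - Cb_out) / Cb_in
K = 260 * (139 - 109) / 139
K = 56.12 mL/min


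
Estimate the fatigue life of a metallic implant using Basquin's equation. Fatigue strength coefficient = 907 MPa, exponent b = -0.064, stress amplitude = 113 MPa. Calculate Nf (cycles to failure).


sigma_a = sigma_f' * (2Nf)^b
2Nf = (sigma_a/sigma_f')^(1/b)
2Nf = (113/907)^(1/-0.064)
2Nf = 1.3591368e+14
Nf = 6.7957e+13


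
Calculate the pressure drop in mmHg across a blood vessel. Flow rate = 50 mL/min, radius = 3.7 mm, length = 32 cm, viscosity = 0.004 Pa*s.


dP = 8*mu*L*Q / (pi*r^4)
Q = 50 mL/min = 8.33333e-07 m^3/s
dP = 14.4931 Pa = 14.4931 / 133.322 mmHg = 0.1087 mmHg


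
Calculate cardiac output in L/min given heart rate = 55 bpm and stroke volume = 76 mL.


CO = HR * SV
CO = 55 * 76 / 1000
CO = 4.18 L/min


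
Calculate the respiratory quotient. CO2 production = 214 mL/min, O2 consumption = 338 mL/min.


RQ = VCO2 / VO2
RQ = 214 / 338
RQ = 0.6331


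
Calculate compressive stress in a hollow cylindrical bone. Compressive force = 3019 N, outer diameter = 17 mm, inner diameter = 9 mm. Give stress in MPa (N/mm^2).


A = pi*(r_o^2 - r_i^2)
r_o = 8.5 mm, r_i = 4.5 mm
A = 163.363 mm^2
sigma = F/A = 3019 / 163.363
sigma = 18.48 MPa


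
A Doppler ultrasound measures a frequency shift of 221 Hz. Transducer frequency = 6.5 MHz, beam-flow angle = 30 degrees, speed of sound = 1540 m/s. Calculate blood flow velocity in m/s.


v = fd * c / (2 * f0 * cos(theta))
v = 221 * 1540 / (2 * 6.5000e+06 * cos(30))
v = 0.03023 m/s


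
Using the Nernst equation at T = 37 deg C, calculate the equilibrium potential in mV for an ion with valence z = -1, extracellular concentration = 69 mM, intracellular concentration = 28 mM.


E = (RT/(zF)) * ln(C_out/C_in)
T = 37 + 273.15 = 310.15 K
E = (8.314 * 310.15 / (-1 * 96485)) * ln(69/28)
E = -24.1 mV


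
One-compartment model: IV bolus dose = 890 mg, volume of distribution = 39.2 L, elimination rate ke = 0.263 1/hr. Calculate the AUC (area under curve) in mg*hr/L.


C0 = Dose/Vd = 890/39.2 = 22.7041 mg/L
AUC = C0/ke = 22.7041/0.263
AUC = 86.33 mg*hr/L


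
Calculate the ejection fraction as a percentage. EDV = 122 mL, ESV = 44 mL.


SV = EDV - ESV = 122 - 44 = 78 mL
EF = SV/EDV * 100 = 78/122 * 100
EF = 63.93%


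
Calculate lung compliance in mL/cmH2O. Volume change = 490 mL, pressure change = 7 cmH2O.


C = dV / dP
C = 490 / 7
C = 70 mL/cmH2O


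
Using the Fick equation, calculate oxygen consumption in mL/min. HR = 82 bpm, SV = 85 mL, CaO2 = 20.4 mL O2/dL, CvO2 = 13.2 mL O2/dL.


CO = HR*SV = 82*85/1000 = 6.97 L/min
a-v O2 diff = 20.4 - 13.2 = 7.2 mL/dL
VO2 = CO * (CaO2-CvO2) * 10 dL/L
VO2 = 6.97 * 7.2 * 10
VO2 = 501.8 mL/min


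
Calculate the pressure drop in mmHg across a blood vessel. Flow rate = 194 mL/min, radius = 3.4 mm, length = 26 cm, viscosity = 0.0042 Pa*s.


dP = 8*mu*L*Q / (pi*r^4)
Q = 194 mL/min = 3.23333e-06 m^3/s
dP = 67.2817 Pa = 67.2817 / 133.322 mmHg = 0.5047 mmHg


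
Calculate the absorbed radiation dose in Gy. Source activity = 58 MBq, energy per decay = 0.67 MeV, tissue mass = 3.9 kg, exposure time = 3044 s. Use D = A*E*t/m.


A = 58 MBq = 5.8000e+07 Bq
E = 0.67 MeV = 1.07334e-13 J
D = A*E*t/m = 5.8000e+07*1.07334e-13*3044/3.9
D = 0.004859 Gy
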